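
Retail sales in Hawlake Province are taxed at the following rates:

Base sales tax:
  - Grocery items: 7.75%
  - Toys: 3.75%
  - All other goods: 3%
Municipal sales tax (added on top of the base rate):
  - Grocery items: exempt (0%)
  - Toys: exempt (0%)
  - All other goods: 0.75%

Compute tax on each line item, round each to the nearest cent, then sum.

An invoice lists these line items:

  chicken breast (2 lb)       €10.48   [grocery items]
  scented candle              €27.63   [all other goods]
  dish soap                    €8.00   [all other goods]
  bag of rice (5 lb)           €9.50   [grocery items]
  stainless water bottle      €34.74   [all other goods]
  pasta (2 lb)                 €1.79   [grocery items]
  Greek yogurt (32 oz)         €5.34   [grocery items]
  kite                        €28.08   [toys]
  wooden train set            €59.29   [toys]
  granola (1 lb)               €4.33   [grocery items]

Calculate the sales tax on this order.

Chicken breast (2 lb) €10.48: grocery items → 7.75% + 0% municipal = 7.75% → €0.81
Scented candle €27.63: all other goods → 3% + 0.75% municipal = 3.75% → €1.04
Dish soap €8.00: all other goods → 3% + 0.75% municipal = 3.75% → €0.30
Bag of rice (5 lb) €9.50: grocery items → 7.75% + 0% municipal = 7.75% → €0.74
Stainless water bottle €34.74: all other goods → 3% + 0.75% municipal = 3.75% → €1.30
Pasta (2 lb) €1.79: grocery items → 7.75% + 0% municipal = 7.75% → €0.14
Greek yogurt (32 oz) €5.34: grocery items → 7.75% + 0% municipal = 7.75% → €0.41
Kite €28.08: toys → 3.75% + 0% municipal = 3.75% → €1.05
Wooden train set €59.29: toys → 3.75% + 0% municipal = 3.75% → €2.22
Granola (1 lb) €4.33: grocery items → 7.75% + 0% municipal = 7.75% → €0.34
Total tax = €0.81 + €1.04 + €0.30 + €0.74 + €1.30 + €0.14 + €0.41 + €1.05 + €2.22 + €0.34 = €8.35

€8.35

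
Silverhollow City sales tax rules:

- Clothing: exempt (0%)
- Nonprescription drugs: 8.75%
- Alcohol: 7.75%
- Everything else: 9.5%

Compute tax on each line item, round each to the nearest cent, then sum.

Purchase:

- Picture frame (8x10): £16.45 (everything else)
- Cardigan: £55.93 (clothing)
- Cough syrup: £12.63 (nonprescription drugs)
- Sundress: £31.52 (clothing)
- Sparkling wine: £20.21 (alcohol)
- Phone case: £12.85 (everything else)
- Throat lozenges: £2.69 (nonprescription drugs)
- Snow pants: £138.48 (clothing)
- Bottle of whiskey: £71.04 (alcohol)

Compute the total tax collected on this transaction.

£11.21

Picture frame (8x10) £16.45: everything else → 9.5% → £1.56
Cardigan £55.93: clothing → 0% → £0.00
Cough syrup £12.63: nonprescription drugs → 8.75% → £1.11
Sundress £31.52: clothing → 0% → £0.00
Sparkling wine £20.21: alcohol → 7.75% → £1.57
Phone case £12.85: everything else → 9.5% → £1.22
Throat lozenges £2.69: nonprescription drugs → 8.75% → £0.24
Snow pants £138.48: clothing → 0% → £0.00
Bottle of whiskey £71.04: alcohol → 7.75% → £5.51
Total tax = £1.56 + £1.11 + £1.57 + £1.22 + £0.24 + £5.51 = £11.21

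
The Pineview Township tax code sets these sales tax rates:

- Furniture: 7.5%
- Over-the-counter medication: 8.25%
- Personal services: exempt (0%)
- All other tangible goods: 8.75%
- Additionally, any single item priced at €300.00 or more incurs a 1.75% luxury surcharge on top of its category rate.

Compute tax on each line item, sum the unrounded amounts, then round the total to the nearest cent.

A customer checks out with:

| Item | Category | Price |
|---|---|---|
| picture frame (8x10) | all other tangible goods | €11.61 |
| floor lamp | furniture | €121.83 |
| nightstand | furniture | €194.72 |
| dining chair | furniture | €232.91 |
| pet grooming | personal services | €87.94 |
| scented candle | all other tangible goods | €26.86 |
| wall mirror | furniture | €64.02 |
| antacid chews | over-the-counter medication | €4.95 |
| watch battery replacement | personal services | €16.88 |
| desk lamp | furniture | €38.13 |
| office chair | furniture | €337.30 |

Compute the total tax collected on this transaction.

€83.85

Picture frame (8x10) €11.61: all other tangible goods → 8.75% → €1.015875
Floor lamp €121.83: furniture → 7.5% → €9.13725
Nightstand €194.72: furniture → 7.5% → €14.604
Dining chair €232.91: furniture → 7.5% → €17.46825
Pet grooming €87.94: personal services → 0% → €0.00
Scented candle €26.86: all other tangible goods → 8.75% → €2.35025
Wall mirror €64.02: furniture → 7.5% → €4.8015
Antacid chews €4.95: over-the-counter medication → 8.25% → €0.408375
Watch battery replacement €16.88: personal services → 0% → €0.00
Desk lamp €38.13: furniture → 7.5% → €2.85975
Office chair €337.30: furniture → 7.5% + 1.75% surcharge = 9.25% → €31.20025
Unrounded tax sum = €83.8455 → €83.85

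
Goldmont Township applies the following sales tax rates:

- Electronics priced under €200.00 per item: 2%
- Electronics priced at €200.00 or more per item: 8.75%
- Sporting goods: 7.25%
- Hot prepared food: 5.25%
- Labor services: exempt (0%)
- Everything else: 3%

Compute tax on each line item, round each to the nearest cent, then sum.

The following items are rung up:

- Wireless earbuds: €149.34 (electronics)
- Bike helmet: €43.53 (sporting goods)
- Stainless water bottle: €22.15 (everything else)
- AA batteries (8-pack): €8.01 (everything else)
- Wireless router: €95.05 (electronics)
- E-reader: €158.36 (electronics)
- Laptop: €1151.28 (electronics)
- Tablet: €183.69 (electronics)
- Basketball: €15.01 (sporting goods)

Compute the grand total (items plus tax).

Wireless earbuds €149.34: electronics, under €200.00 → 2% → €2.99
Bike helmet €43.53: sporting goods → 7.25% → €3.16
Stainless water bottle €22.15: everything else → 3% → €0.66
AA batteries (8-pack) €8.01: everything else → 3% → €0.24
Wireless router €95.05: electronics, under €200.00 → 2% → €1.90
E-reader €158.36: electronics, under €200.00 → 2% → €3.17
Laptop €1151.28: electronics, €200.00 or more → 8.75% → €100.74
Tablet €183.69: electronics, under €200.00 → 2% → €3.67
Basketball €15.01: sporting goods → 7.25% → €1.09
Subtotal = €1826.42; tax = €117.62; total due = €1944.04

€1944.04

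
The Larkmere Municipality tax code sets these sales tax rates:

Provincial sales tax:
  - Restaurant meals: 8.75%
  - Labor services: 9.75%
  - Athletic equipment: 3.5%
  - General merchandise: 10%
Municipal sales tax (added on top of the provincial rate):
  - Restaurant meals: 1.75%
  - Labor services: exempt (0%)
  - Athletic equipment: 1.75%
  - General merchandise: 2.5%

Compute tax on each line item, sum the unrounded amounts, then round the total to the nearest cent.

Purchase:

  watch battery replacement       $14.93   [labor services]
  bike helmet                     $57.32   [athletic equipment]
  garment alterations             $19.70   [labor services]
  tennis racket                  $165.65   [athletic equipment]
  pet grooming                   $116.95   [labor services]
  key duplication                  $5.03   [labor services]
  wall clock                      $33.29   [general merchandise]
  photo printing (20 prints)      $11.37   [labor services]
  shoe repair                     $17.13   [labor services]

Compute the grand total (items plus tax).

$475.29

Watch battery replacement $14.93: labor services → 9.75% + 0% municipal = 9.75% → $1.455675
Bike helmet $57.32: athletic equipment → 3.5% + 1.75% municipal = 5.25% → $3.0093
Garment alterations $19.70: labor services → 9.75% + 0% municipal = 9.75% → $1.92075
Tennis racket $165.65: athletic equipment → 3.5% + 1.75% municipal = 5.25% → $8.696625
Pet grooming $116.95: labor services → 9.75% + 0% municipal = 9.75% → $11.402625
Key duplication $5.03: labor services → 9.75% + 0% municipal = 9.75% → $0.490425
Wall clock $33.29: general merchandise → 10% + 2.5% municipal = 12.5% → $4.16125
Photo printing (20 prints) $11.37: labor services → 9.75% + 0% municipal = 9.75% → $1.108575
Shoe repair $17.13: labor services → 9.75% + 0% municipal = 9.75% → $1.670175
Subtotal = $441.37; unrounded tax = $33.9154 → $33.92; total due = $475.29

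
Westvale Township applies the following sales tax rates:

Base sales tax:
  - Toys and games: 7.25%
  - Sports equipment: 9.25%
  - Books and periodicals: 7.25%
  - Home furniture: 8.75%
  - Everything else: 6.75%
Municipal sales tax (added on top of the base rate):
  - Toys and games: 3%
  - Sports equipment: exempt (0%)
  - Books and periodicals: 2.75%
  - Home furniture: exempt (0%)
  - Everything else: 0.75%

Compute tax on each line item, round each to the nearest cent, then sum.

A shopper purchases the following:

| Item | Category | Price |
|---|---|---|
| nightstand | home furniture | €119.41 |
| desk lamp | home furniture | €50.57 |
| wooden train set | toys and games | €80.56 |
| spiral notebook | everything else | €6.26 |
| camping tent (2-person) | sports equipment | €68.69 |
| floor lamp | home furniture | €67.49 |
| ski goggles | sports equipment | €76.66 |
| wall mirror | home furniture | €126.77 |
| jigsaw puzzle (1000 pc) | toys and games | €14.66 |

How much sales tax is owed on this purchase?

Nightstand €119.41: home furniture → 8.75% + 0% municipal = 8.75% → €10.45
Desk lamp €50.57: home furniture → 8.75% + 0% municipal = 8.75% → €4.42
Wooden train set €80.56: toys and games → 7.25% + 3% municipal = 10.25% → €8.26
Spiral notebook €6.26: everything else → 6.75% + 0.75% municipal = 7.5% → €0.47
Camping tent (2-person) €68.69: sports equipment → 9.25% + 0% municipal = 9.25% → €6.35
Floor lamp €67.49: home furniture → 8.75% + 0% municipal = 8.75% → €5.91
Ski goggles €76.66: sports equipment → 9.25% + 0% municipal = 9.25% → €7.09
Wall mirror €126.77: home furniture → 8.75% + 0% municipal = 8.75% → €11.09
Jigsaw puzzle (1000 pc) €14.66: toys and games → 7.25% + 3% municipal = 10.25% → €1.50
Total tax = €10.45 + €4.42 + €8.26 + €0.47 + €6.35 + €5.91 + €7.09 + €11.09 + €1.50 = €55.54

€55.54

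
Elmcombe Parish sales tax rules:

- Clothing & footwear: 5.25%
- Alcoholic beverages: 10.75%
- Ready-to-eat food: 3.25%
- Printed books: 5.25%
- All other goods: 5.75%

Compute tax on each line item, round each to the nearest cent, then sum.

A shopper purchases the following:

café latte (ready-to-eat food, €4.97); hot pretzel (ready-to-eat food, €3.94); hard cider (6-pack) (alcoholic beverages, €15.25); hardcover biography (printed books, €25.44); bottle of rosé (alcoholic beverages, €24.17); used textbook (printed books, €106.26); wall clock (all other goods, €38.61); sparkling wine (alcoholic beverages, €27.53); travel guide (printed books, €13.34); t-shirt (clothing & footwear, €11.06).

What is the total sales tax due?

Café latte €4.97: ready-to-eat food → 3.25% → €0.16
Hot pretzel €3.94: ready-to-eat food → 3.25% → €0.13
Hard cider (6-pack) €15.25: alcoholic beverages → 10.75% → €1.64
Hardcover biography €25.44: printed books → 5.25% → €1.34
Bottle of rosé €24.17: alcoholic beverages → 10.75% → €2.60
Used textbook €106.26: printed books → 5.25% → €5.58
Wall clock €38.61: all other goods → 5.75% → €2.22
Sparkling wine €27.53: alcoholic beverages → 10.75% → €2.96
Travel guide €13.34: printed books → 5.25% → €0.70
T-shirt €11.06: clothing & footwear → 5.25% → €0.58
Total tax = €0.16 + €0.13 + €1.64 + €1.34 + €2.60 + €5.58 + €2.22 + €2.96 + €0.70 + €0.58 = €17.91

€17.91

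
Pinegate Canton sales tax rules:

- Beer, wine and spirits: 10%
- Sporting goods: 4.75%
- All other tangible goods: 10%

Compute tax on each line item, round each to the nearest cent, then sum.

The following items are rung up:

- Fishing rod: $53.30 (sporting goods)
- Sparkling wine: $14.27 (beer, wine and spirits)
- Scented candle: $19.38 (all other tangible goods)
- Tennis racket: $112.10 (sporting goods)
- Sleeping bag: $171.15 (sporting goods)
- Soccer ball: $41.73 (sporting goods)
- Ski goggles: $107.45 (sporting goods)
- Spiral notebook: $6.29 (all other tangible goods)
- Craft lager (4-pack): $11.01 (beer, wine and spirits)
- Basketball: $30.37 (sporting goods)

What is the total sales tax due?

Fishing rod $53.30: sporting goods → 4.75% → $2.53
Sparkling wine $14.27: beer, wine and spirits → 10% → $1.43
Scented candle $19.38: all other tangible goods → 10% → $1.94
Tennis racket $112.10: sporting goods → 4.75% → $5.32
Sleeping bag $171.15: sporting goods → 4.75% → $8.13
Soccer ball $41.73: sporting goods → 4.75% → $1.98
Ski goggles $107.45: sporting goods → 4.75% → $5.10
Spiral notebook $6.29: all other tangible goods → 10% → $0.63
Craft lager (4-pack) $11.01: beer, wine and spirits → 10% → $1.10
Basketball $30.37: sporting goods → 4.75% → $1.44
Total tax = $2.53 + $1.43 + $1.94 + $5.32 + $8.13 + $1.98 + $5.10 + $0.63 + $1.10 + $1.44 = $29.60

$29.60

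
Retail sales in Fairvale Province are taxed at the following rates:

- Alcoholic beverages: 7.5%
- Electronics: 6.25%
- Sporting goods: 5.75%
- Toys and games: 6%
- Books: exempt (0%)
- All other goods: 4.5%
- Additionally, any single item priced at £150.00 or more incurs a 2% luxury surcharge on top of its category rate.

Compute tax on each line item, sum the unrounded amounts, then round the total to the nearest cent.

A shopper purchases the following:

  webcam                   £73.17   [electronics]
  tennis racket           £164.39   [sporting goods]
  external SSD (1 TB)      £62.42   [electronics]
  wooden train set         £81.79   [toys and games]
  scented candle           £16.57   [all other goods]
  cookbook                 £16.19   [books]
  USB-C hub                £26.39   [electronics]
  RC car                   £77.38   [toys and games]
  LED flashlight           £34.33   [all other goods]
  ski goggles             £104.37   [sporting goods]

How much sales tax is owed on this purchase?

£40.71

Webcam £73.17: electronics → 6.25% → £4.573125
Tennis racket £164.39: sporting goods → 5.75% + 2% surcharge = 7.75% → £12.740225
External SSD (1 TB) £62.42: electronics → 6.25% → £3.90125
Wooden train set £81.79: toys and games → 6% → £4.9074
Scented candle £16.57: all other goods → 4.5% → £0.74565
Cookbook £16.19: books → 0% → £0.00
USB-C hub £26.39: electronics → 6.25% → £1.649375
RC car £77.38: toys and games → 6% → £4.6428
LED flashlight £34.33: all other goods → 4.5% → £1.54485
Ski goggles £104.37: sporting goods → 5.75% → £6.001275
Unrounded tax sum = £40.70595 → £40.71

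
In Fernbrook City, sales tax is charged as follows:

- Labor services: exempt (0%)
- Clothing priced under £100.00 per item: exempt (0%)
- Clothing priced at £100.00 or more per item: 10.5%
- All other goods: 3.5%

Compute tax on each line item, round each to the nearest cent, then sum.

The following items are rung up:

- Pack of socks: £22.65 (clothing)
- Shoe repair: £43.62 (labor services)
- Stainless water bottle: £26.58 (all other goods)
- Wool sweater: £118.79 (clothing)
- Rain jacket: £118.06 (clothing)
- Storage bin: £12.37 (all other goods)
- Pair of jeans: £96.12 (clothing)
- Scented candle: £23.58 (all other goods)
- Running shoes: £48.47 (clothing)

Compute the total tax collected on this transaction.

Pack of socks £22.65: clothing, under £100.00 → 0% → £0.00
Shoe repair £43.62: labor services → 0% → £0.00
Stainless water bottle £26.58: all other goods → 3.5% → £0.93
Wool sweater £118.79: clothing, £100.00 or more → 10.5% → £12.47
Rain jacket £118.06: clothing, £100.00 or more → 10.5% → £12.40
Storage bin £12.37: all other goods → 3.5% → £0.43
Pair of jeans £96.12: clothing, under £100.00 → 0% → £0.00
Scented candle £23.58: all other goods → 3.5% → £0.83
Running shoes £48.47: clothing, under £100.00 → 0% → £0.00
Total tax = £0.93 + £12.47 + £12.40 + £0.43 + £0.83 = £27.06

£27.06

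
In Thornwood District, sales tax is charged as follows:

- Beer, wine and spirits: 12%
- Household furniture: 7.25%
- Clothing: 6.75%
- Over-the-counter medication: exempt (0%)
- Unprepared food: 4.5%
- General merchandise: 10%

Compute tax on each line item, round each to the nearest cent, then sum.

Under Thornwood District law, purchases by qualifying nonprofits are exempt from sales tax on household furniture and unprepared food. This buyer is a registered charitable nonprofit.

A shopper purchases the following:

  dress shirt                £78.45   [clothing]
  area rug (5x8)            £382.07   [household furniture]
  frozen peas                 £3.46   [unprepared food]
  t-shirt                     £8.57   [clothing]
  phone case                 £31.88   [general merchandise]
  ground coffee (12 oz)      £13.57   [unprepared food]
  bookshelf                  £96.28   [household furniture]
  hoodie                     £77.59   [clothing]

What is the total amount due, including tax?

Dress shirt £78.45: clothing → 6.75% → £5.30
Area rug (5x8) £382.07: household furniture, buyer-exempt → 0% → £0.00
Frozen peas £3.46: unprepared food, buyer-exempt → 0% → £0.00
T-shirt £8.57: clothing → 6.75% → £0.58
Phone case £31.88: general merchandise → 10% → £3.19
Ground coffee (12 oz) £13.57: unprepared food, buyer-exempt → 0% → £0.00
Bookshelf £96.28: household furniture, buyer-exempt → 0% → £0.00
Hoodie £77.59: clothing → 6.75% → £5.24
Subtotal = £691.87; tax = £14.31; total due = £706.18

£706.18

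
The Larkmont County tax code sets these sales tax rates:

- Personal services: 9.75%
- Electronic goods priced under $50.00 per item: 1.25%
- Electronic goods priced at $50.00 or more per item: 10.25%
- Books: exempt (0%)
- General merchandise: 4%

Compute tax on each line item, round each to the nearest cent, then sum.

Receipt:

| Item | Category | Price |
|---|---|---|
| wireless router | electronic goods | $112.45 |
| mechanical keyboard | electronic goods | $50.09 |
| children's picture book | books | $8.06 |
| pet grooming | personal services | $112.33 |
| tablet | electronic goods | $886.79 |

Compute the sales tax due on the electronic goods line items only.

$107.56

Wireless router $112.45: electronic goods, $50.00 or more → 10.25% → $11.53
Mechanical keyboard $50.09: electronic goods, $50.00 or more → 10.25% → $5.13
Tablet $886.79: electronic goods, $50.00 or more → 10.25% → $90.90
Tax on electronic goods = $11.53 + $5.13 + $90.90 = $107.56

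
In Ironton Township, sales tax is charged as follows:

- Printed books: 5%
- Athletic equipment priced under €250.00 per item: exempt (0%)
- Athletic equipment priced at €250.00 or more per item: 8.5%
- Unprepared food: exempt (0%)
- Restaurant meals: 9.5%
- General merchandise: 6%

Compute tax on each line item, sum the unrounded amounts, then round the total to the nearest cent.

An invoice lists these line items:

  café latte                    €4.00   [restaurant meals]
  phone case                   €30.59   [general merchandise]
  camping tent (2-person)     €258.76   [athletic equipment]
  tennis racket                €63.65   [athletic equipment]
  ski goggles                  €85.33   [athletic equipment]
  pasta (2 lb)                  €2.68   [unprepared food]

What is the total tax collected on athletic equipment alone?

€21.99

Camping tent (2-person) €258.76: athletic equipment, €250.00 or more → 8.5% → €21.9946
Tennis racket €63.65: athletic equipment, under €250.00 → 0% → €0.00
Ski goggles €85.33: athletic equipment, under €250.00 → 0% → €0.00
Tax on athletic equipment: unrounded sum = €21.9946 → €21.99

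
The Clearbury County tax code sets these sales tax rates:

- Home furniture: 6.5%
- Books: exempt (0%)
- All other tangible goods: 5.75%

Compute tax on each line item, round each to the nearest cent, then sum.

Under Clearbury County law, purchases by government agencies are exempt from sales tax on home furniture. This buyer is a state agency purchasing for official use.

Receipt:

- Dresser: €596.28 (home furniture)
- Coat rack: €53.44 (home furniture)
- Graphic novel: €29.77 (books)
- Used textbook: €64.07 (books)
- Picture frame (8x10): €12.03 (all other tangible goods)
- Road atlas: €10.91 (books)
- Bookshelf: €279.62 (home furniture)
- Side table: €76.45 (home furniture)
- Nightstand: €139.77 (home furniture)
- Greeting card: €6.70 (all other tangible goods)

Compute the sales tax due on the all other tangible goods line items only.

€1.08

Picture frame (8x10) €12.03: all other tangible goods → 5.75% → €0.69
Greeting card €6.70: all other tangible goods → 5.75% → €0.39
Tax on all other tangible goods = €0.69 + €0.39 = €1.08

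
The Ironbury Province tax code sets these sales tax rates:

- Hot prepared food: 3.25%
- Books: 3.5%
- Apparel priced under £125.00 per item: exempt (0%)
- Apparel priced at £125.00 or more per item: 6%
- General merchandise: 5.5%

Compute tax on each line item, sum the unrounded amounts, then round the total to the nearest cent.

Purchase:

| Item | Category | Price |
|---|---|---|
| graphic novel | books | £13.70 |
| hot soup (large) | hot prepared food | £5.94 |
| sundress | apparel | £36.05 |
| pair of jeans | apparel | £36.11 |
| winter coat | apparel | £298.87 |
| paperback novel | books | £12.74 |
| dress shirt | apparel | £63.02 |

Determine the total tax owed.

£19.05

Graphic novel £13.70: books → 3.5% → £0.4795
Hot soup (large) £5.94: hot prepared food → 3.25% → £0.19305
Sundress £36.05: apparel, under £125.00 → 0% → £0.00
Pair of jeans £36.11: apparel, under £125.00 → 0% → £0.00
Winter coat £298.87: apparel, £125.00 or more → 6% → £17.9322
Paperback novel £12.74: books → 3.5% → £0.4459
Dress shirt £63.02: apparel, under £125.00 → 0% → £0.00
Unrounded tax sum = £19.05065 → £19.05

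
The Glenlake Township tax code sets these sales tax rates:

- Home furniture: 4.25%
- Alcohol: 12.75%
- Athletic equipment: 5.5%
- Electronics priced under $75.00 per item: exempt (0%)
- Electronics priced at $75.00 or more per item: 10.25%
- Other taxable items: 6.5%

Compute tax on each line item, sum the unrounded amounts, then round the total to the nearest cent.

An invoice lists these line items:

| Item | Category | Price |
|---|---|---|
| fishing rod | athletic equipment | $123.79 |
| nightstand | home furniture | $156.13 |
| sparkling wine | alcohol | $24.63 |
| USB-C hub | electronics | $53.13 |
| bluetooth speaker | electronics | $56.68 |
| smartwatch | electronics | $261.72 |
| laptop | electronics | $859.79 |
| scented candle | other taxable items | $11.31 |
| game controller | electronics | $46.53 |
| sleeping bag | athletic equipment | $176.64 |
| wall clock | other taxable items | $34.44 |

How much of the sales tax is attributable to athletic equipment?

$16.52

Fishing rod $123.79: athletic equipment → 5.5% → $6.80845
Sleeping bag $176.64: athletic equipment → 5.5% → $9.7152
Tax on athletic equipment: unrounded sum = $16.52365 → $16.52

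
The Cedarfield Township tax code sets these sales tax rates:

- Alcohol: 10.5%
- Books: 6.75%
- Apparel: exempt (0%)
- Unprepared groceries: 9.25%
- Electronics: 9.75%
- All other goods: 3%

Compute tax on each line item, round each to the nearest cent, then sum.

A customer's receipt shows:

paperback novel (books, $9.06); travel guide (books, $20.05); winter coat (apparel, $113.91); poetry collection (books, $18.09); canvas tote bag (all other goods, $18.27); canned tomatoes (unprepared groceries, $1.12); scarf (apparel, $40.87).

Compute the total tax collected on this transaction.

Paperback novel $9.06: books → 6.75% → $0.61
Travel guide $20.05: books → 6.75% → $1.35
Winter coat $113.91: apparel → 0% → $0.00
Poetry collection $18.09: books → 6.75% → $1.22
Canvas tote bag $18.27: all other goods → 3% → $0.55
Canned tomatoes $1.12: unprepared groceries → 9.25% → $0.10
Scarf $40.87: apparel → 0% → $0.00
Total tax = $0.61 + $1.35 + $1.22 + $0.55 + $0.10 = $3.83

$3.83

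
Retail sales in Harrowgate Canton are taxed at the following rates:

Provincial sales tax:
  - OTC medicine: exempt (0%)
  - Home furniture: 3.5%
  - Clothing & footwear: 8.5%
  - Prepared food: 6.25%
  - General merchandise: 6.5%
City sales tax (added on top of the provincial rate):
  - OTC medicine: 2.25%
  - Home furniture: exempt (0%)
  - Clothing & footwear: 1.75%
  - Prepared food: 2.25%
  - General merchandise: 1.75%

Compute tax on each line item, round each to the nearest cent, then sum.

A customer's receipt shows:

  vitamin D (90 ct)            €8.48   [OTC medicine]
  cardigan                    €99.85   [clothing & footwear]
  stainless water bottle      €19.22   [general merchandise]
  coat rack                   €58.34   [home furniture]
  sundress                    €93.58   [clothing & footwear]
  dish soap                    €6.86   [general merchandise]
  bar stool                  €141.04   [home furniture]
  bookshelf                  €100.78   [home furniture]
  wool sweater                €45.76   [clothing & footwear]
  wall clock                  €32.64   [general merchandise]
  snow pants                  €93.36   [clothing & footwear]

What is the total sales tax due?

€49.63

Vitamin D (90 ct) €8.48: OTC medicine → 0% + 2.25% city = 2.25% → €0.19
Cardigan €99.85: clothing & footwear → 8.5% + 1.75% city = 10.25% → €10.23
Stainless water bottle €19.22: general merchandise → 6.5% + 1.75% city = 8.25% → €1.59
Coat rack €58.34: home furniture → 3.5% + 0% city = 3.5% → €2.04
Sundress €93.58: clothing & footwear → 8.5% + 1.75% city = 10.25% → €9.59
Dish soap €6.86: general merchandise → 6.5% + 1.75% city = 8.25% → €0.57
Bar stool €141.04: home furniture → 3.5% + 0% city = 3.5% → €4.94
Bookshelf €100.78: home furniture → 3.5% + 0% city = 3.5% → €3.53
Wool sweater €45.76: clothing & footwear → 8.5% + 1.75% city = 10.25% → €4.69
Wall clock €32.64: general merchandise → 6.5% + 1.75% city = 8.25% → €2.69
Snow pants €93.36: clothing & footwear → 8.5% + 1.75% city = 10.25% → €9.57
Total tax = €0.19 + €10.23 + €1.59 + €2.04 + €9.59 + €0.57 + €4.94 + €3.53 + €4.69 + €2.69 + €9.57 = €49.63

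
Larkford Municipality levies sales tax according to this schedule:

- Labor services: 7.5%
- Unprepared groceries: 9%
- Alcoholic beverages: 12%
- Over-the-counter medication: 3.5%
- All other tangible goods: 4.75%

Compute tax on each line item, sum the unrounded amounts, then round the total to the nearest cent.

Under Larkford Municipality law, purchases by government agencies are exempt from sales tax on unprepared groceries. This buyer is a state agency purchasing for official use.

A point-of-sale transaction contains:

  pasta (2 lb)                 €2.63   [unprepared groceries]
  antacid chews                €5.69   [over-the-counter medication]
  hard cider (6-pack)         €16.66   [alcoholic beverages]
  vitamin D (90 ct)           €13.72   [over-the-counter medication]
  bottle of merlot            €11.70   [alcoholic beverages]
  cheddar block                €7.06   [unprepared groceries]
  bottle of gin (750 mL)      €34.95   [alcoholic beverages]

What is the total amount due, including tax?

Pasta (2 lb) €2.63: unprepared groceries, buyer-exempt → 0% → €0.00
Antacid chews €5.69: over-the-counter medication → 3.5% → €0.19915
Hard cider (6-pack) €16.66: alcoholic beverages → 12% → €1.9992
Vitamin D (90 ct) €13.72: over-the-counter medication → 3.5% → €0.4802
Bottle of merlot €11.70: alcoholic beverages → 12% → €1.404
Cheddar block €7.06: unprepared groceries, buyer-exempt → 0% → €0.00
Bottle of gin (750 mL) €34.95: alcoholic beverages → 12% → €4.194
Subtotal = €92.41; unrounded tax = €8.27655 → €8.28; total due = €100.69

€100.69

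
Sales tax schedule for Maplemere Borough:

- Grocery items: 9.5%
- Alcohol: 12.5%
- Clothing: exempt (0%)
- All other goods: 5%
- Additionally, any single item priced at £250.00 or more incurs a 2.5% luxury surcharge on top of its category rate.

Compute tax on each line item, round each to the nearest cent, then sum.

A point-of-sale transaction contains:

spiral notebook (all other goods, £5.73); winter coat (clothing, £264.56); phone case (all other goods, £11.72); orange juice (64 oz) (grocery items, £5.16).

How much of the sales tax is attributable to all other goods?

Spiral notebook £5.73: all other goods → 5% → £0.29
Phone case £11.72: all other goods → 5% → £0.59
Tax on all other goods = £0.29 + £0.59 = £0.88

£0.88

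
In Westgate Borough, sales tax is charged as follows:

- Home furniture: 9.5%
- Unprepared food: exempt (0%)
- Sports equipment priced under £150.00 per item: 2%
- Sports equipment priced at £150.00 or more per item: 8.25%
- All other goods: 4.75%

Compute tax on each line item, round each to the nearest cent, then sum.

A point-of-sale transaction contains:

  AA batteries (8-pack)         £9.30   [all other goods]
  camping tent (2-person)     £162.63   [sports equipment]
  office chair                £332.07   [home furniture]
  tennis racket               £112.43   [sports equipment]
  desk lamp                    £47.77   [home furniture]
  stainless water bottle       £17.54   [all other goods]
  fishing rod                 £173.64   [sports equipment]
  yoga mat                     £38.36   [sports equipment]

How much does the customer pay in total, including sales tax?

£961.87

AA batteries (8-pack) £9.30: all other goods → 4.75% → £0.44
Camping tent (2-person) £162.63: sports equipment, £150.00 or more → 8.25% → £13.42
Office chair £332.07: home furniture → 9.5% → £31.55
Tennis racket £112.43: sports equipment, under £150.00 → 2% → £2.25
Desk lamp £47.77: home furniture → 9.5% → £4.54
Stainless water bottle £17.54: all other goods → 4.75% → £0.83
Fishing rod £173.64: sports equipment, £150.00 or more → 8.25% → £14.33
Yoga mat £38.36: sports equipment, under £150.00 → 2% → £0.77
Subtotal = £893.74; tax = £68.13; total due = £961.87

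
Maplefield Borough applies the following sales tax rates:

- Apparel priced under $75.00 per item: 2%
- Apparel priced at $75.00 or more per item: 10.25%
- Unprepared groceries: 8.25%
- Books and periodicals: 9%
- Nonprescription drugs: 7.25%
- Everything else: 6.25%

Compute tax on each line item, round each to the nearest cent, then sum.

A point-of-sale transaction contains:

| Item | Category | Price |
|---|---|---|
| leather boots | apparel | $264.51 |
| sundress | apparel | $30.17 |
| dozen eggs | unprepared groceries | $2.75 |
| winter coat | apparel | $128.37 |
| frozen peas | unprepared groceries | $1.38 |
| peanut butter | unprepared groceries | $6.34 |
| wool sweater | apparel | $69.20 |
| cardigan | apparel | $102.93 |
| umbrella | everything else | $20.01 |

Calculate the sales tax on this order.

Leather boots $264.51: apparel, $75.00 or more → 10.25% → $27.11
Sundress $30.17: apparel, under $75.00 → 2% → $0.60
Dozen eggs $2.75: unprepared groceries → 8.25% → $0.23
Winter coat $128.37: apparel, $75.00 or more → 10.25% → $13.16
Frozen peas $1.38: unprepared groceries → 8.25% → $0.11
Peanut butter $6.34: unprepared groceries → 8.25% → $0.52
Wool sweater $69.20: apparel, under $75.00 → 2% → $1.38
Cardigan $102.93: apparel, $75.00 or more → 10.25% → $10.55
Umbrella $20.01: everything else → 6.25% → $1.25
Total tax = $27.11 + $0.60 + $0.23 + $13.16 + $0.11 + $0.52 + $1.38 + $10.55 + $1.25 = $54.91

$54.91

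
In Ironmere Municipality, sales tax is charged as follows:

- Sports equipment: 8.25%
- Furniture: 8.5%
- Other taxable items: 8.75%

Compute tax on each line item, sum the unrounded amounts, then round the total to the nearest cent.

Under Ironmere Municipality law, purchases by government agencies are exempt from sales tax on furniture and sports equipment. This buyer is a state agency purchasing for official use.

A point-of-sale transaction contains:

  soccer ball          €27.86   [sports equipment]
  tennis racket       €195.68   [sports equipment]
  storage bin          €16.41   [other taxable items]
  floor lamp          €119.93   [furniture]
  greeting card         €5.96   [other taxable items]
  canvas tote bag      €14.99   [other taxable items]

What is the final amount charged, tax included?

Soccer ball €27.86: sports equipment, buyer-exempt → 0% → €0.00
Tennis racket €195.68: sports equipment, buyer-exempt → 0% → €0.00
Storage bin €16.41: other taxable items → 8.75% → €1.435875
Floor lamp €119.93: furniture, buyer-exempt → 0% → €0.00
Greeting card €5.96: other taxable items → 8.75% → €0.5215
Canvas tote bag €14.99: other taxable items → 8.75% → €1.311625
Subtotal = €380.83; unrounded tax = €3.269 → €3.27; total due = €384.10

€384.10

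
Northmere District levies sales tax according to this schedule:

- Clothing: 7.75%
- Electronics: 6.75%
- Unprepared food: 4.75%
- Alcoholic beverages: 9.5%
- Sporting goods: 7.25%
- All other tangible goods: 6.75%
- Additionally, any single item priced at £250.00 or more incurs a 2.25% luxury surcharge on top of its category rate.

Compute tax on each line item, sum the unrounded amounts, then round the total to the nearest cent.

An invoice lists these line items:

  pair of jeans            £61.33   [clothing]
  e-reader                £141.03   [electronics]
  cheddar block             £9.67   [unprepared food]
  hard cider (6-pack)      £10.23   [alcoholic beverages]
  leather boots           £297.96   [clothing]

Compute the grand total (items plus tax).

Pair of jeans £61.33: clothing → 7.75% → £4.753075
E-reader £141.03: electronics → 6.75% → £9.519525
Cheddar block £9.67: unprepared food → 4.75% → £0.459325
Hard cider (6-pack) £10.23: alcoholic beverages → 9.5% → £0.97185
Leather boots £297.96: clothing → 7.75% + 2.25% surcharge = 10% → £29.796
Subtotal = £520.22; unrounded tax = £45.499775 → £45.50; total due = £565.72

£565.72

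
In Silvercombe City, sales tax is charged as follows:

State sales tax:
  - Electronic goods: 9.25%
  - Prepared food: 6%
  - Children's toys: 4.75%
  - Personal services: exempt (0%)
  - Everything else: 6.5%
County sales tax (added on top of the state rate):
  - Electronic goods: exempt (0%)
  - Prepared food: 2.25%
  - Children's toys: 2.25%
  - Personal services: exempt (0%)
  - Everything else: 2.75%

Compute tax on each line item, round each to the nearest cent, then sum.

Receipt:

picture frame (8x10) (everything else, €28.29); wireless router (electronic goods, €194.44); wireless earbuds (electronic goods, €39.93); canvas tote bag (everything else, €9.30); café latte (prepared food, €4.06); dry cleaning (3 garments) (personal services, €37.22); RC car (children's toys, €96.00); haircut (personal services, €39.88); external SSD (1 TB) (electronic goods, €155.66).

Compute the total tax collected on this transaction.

Picture frame (8x10) €28.29: everything else → 6.5% + 2.75% county = 9.25% → €2.62
Wireless router €194.44: electronic goods → 9.25% + 0% county = 9.25% → €17.99
Wireless earbuds €39.93: electronic goods → 9.25% + 0% county = 9.25% → €3.69
Canvas tote bag €9.30: everything else → 6.5% + 2.75% county = 9.25% → €0.86
Café latte €4.06: prepared food → 6% + 2.25% county = 8.25% → €0.33
Dry cleaning (3 garments) €37.22: personal services → 0% + 0% county = 0% → €0.00
RC car €96.00: children's toys → 4.75% + 2.25% county = 7% → €6.72
Haircut €39.88: personal services → 0% + 0% county = 0% → €0.00
External SSD (1 TB) €155.66: electronic goods → 9.25% + 0% county = 9.25% → €14.40
Total tax = €2.62 + €17.99 + €3.69 + €0.86 + €0.33 + €6.72 + €14.40 = €46.61

€46.61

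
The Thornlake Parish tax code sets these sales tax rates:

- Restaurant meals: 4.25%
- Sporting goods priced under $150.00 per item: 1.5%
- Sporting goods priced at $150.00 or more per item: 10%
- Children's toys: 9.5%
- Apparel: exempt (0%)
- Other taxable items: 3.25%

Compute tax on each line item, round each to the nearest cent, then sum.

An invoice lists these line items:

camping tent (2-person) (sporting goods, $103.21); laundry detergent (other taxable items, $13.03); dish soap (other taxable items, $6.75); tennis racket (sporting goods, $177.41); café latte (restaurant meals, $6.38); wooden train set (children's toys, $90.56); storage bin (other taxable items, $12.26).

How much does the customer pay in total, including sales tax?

$438.80

Camping tent (2-person) $103.21: sporting goods, under $150.00 → 1.5% → $1.55
Laundry detergent $13.03: other taxable items → 3.25% → $0.42
Dish soap $6.75: other taxable items → 3.25% → $0.22
Tennis racket $177.41: sporting goods, $150.00 or more → 10% → $17.74
Café latte $6.38: restaurant meals → 4.25% → $0.27
Wooden train set $90.56: children's toys → 9.5% → $8.60
Storage bin $12.26: other taxable items → 3.25% → $0.40
Subtotal = $409.60; tax = $29.20; total due = $438.80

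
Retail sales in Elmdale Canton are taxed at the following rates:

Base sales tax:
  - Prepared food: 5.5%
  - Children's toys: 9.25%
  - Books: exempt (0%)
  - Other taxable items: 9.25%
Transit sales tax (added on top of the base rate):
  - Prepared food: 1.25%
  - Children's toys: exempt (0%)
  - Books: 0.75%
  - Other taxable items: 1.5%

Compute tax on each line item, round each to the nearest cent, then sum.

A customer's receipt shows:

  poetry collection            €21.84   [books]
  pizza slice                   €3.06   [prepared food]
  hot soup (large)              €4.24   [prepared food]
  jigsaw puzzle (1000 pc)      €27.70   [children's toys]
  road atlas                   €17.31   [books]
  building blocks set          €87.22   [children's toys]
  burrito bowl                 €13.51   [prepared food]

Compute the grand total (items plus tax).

Poetry collection €21.84: books → 0% + 0.75% transit = 0.75% → €0.16
Pizza slice €3.06: prepared food → 5.5% + 1.25% transit = 6.75% → €0.21
Hot soup (large) €4.24: prepared food → 5.5% + 1.25% transit = 6.75% → €0.29
Jigsaw puzzle (1000 pc) €27.70: children's toys → 9.25% + 0% transit = 9.25% → €2.56
Road atlas €17.31: books → 0% + 0.75% transit = 0.75% → €0.13
Building blocks set €87.22: children's toys → 9.25% + 0% transit = 9.25% → €8.07
Burrito bowl €13.51: prepared food → 5.5% + 1.25% transit = 6.75% → €0.91
Subtotal = €174.88; tax = €12.33; total due = €187.21

€187.21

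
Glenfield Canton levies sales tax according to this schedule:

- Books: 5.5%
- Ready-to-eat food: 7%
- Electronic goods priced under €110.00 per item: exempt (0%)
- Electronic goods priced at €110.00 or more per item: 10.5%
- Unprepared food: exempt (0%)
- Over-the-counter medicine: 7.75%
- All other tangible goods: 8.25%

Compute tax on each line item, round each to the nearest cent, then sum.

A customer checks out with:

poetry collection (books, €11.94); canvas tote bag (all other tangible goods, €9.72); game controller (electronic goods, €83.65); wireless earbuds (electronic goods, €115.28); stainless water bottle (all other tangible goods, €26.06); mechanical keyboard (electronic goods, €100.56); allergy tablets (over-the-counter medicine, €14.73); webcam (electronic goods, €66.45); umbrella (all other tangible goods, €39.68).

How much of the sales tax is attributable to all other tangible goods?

€6.22

Canvas tote bag €9.72: all other tangible goods → 8.25% → €0.80
Stainless water bottle €26.06: all other tangible goods → 8.25% → €2.15
Umbrella €39.68: all other tangible goods → 8.25% → €3.27
Tax on all other tangible goods = €0.80 + €2.15 + €3.27 = €6.22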